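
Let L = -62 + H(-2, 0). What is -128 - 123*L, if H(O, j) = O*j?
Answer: 7498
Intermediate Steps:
L = -62 (L = -62 - 2*0 = -62 + 0 = -62)
-128 - 123*L = -128 - 123*(-62) = -128 + 7626 = 7498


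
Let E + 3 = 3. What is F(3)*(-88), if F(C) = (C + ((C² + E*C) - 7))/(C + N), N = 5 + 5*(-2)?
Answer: 220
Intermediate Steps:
E = 0 (E = -3 + 3 = 0)
N = -5 (N = 5 - 10 = -5)
F(C) = (-7 + C + C²)/(-5 + C) (F(C) = (C + ((C² + 0*C) - 7))/(C - 5) = (C + ((C² + 0) - 7))/(-5 + C) = (C + (C² - 7))/(-5 + C) = (C + (-7 + C²))/(-5 + C) = (-7 + C + C²)/(-5 + C))
F(3)*(-88) = ((-7 + 3 + 3²)/(-5 + 3))*(-88) = ((-7 + 3 + 9)/(-2))*(-88) = -½*5*(-88) = -5/2*(-88) = 220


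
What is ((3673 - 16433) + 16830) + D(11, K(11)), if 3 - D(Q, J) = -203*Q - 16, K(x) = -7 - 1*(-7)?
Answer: 6322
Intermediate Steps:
K(x) = 0 (K(x) = -7 + 7 = 0)
D(Q, J) = 19 + 203*Q (D(Q, J) = 3 - (-203*Q - 16) = 3 - (-16 - 203*Q) = 3 + (16 + 203*Q) = 19 + 203*Q)
((3673 - 16433) + 16830) + D(11, K(11)) = ((3673 - 16433) + 16830) + (19 + 203*11) = (-12760 + 16830) + (19 + 2233) = 4070 + 2252 = 6322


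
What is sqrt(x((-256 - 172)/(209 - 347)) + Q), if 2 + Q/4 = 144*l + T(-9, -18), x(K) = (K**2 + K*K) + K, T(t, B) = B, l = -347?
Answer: I*sqrt(951865114)/69 ≈ 447.13*I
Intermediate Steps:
x(K) = K + 2*K**2 (x(K) = (K**2 + K**2) + K = 2*K**2 + K = K + 2*K**2)
Q = -199952 (Q = -8 + 4*(144*(-347) - 18) = -8 + 4*(-49968 - 18) = -8 + 4*(-49986) = -8 - 199944 = -199952)
sqrt(x((-256 - 172)/(209 - 347)) + Q) = sqrt(((-256 - 172)/(209 - 347))*(1 + 2*((-256 - 172)/(209 - 347))) - 199952) = sqrt((-428/(-138))*(1 + 2*(-428/(-138))) - 199952) = sqrt((-428*(-1/138))*(1 + 2*(-428*(-1/138))) - 199952) = sqrt(214*(1 + 2*(214/69))/69 - 199952) = sqrt(214*(1 + 428/69)/69 - 199952) = sqrt((214/69)*(497/69) - 199952) = sqrt(106358/4761 - 199952) = sqrt(-951865114/4761) = I*sqrt(951865114)/69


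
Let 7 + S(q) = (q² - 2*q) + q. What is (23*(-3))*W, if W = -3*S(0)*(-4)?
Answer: 5796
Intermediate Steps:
S(q) = -7 + q² - q (S(q) = -7 + ((q² - 2*q) + q) = -7 + (q² - q) = -7 + q² - q)
W = -84 (W = -3*(-7 + 0² - 1*0)*(-4) = -3*(-7 + 0 + 0)*(-4) = -3*(-7)*(-4) = 21*(-4) = -84)
(23*(-3))*W = (23*(-3))*(-84) = -69*(-84) = 5796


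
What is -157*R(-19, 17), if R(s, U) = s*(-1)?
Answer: -2983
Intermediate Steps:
R(s, U) = -s
-157*R(-19, 17) = -(-157)*(-19) = -157*19 = -2983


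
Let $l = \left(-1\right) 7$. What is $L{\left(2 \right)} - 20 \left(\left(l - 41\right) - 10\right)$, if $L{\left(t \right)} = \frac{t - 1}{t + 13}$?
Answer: $\frac{17401}{15} \approx 1160.1$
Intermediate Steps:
$L{\left(t \right)} = \frac{-1 + t}{13 + t}$
$l = -7$
$L{\left(2 \right)} - 20 \left(\left(l - 41\right) - 10\right) = \frac{-1 + 2}{13 + 2} - 20 \left(\left(-7 - 41\right) - 10\right) = \frac{1}{15} \cdot 1 - 20 \left(-48 - 10\right) = \frac{1}{15} \cdot 1 - -1160 = \frac{1}{15} + 1160 = \frac{17401}{15}$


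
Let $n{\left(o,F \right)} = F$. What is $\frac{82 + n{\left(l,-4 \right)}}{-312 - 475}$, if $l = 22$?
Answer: $- \frac{78}{787} \approx -0.099111$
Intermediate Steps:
$\frac{82 + n{\left(l,-4 \right)}}{-312 - 475} = \frac{82 - 4}{-312 - 475} = \frac{78}{-787} = 78 \left(- \frac{1}{787}\right) = - \frac{78}{787}$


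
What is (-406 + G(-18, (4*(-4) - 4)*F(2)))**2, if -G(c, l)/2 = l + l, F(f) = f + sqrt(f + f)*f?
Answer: 5476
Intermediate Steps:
F(f) = f + sqrt(2)*f**(3/2) (F(f) = f + sqrt(2*f)*f = f + (sqrt(2)*sqrt(f))*f = f + sqrt(2)*f**(3/2))
G(c, l) = -4*l (G(c, l) = -2*(l + l) = -4*l)
(-406 + G(-18, (4*(-4) - 4)*F(2)))**2 = (-406 - 4*(4*(-4) - 4)*(2 + sqrt(2)*2**(3/2)))**2 = (-406 - 4*(-16 - 4)*(2 + sqrt(2)*(2*sqrt(2))))**2 = (-406 - (-80)*(2 + 4))**2 = (-406 - (-80)*6)**2 = (-406 - 4*(-120))**2 = (-406 + 480)**2 = 74**2 = 5476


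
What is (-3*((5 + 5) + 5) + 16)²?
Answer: 841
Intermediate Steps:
(-3*((5 + 5) + 5) + 16)² = (-3*(10 + 5) + 16)² = (-3*15 + 16)² = (-45 + 16)² = (-29)² = 841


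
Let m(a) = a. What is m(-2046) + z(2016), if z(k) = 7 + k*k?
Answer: 4062217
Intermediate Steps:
z(k) = 7 + k**2
m(-2046) + z(2016) = -2046 + (7 + 2016**2) = -2046 + (7 + 4064256) = -2046 + 4064263 = 4062217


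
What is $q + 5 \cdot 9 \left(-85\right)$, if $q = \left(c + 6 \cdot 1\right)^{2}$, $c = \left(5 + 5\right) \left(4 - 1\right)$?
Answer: $-2529$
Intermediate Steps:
$c = 30$ ($c = 10 \cdot 3 = 30$)
$q = 1296$ ($q = \left(30 + 6 \cdot 1\right)^{2} = \left(30 + 6\right)^{2} = 36^{2} = 1296$)
$q + 5 \cdot 9 \left(-85\right) = 1296 + 5 \cdot 9 \left(-85\right) = 1296 + 45 \left(-85\right) = 1296 - 3825 = -2529$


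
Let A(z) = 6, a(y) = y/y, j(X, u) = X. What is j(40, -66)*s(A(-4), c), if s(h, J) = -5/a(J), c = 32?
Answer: -200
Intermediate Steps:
a(y) = 1
s(h, J) = -5 (s(h, J) = -5/1 = -5*1 = -5)
j(40, -66)*s(A(-4), c) = 40*(-5) = -200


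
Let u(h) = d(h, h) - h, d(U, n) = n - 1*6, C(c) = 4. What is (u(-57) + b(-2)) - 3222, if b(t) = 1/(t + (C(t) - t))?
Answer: -12911/4 ≈ -3227.8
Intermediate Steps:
d(U, n) = -6 + n (d(U, n) = n - 6 = -6 + n)
b(t) = ¼ (b(t) = 1/(t + (4 - t)) = 1/4 = ¼)
u(h) = -6 (u(h) = (-6 + h) - h = -6)
(u(-57) + b(-2)) - 3222 = (-6 + ¼) - 3222 = -23/4 - 3222 = -12911/4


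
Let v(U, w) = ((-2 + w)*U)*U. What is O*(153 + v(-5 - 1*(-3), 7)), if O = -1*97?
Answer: -16781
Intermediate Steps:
O = -97
v(U, w) = U**2*(-2 + w) (v(U, w) = (U*(-2 + w))*U = U**2*(-2 + w))
O*(153 + v(-5 - 1*(-3), 7)) = -97*(153 + (-5 - 1*(-3))**2*(-2 + 7)) = -97*(153 + (-5 + 3)**2*5) = -97*(153 + (-2)**2*5) = -97*(153 + 4*5) = -97*(153 + 20) = -97*173 = -16781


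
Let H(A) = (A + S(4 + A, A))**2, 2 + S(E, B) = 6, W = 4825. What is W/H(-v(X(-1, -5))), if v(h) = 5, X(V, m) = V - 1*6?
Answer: 4825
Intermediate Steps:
X(V, m) = -6 + V (X(V, m) = V - 6 = -6 + V)
S(E, B) = 4 (S(E, B) = -2 + 6 = 4)
H(A) = (4 + A)**2 (H(A) = (A + 4)**2 = (4 + A)**2)
W/H(-v(X(-1, -5))) = 4825/((4 - 1*5)**2) = 4825/((4 - 5)**2) = 4825/((-1)**2) = 4825/1 = 4825*1 = 4825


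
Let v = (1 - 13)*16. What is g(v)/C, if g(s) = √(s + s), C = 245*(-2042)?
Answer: -4*I*√6/250145 ≈ -3.9169e-5*I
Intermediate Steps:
C = -500290
v = -192 (v = -12*16 = -192)
g(s) = √2*√s (g(s) = √(2*s) = √2*√s)
g(v)/C = (√2*√(-192))/(-500290) = (√2*(8*I*√3))*(-1/500290) = (8*I*√6)*(-1/500290) = -4*I*√6/250145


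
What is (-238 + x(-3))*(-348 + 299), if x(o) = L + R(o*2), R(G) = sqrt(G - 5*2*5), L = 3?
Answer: 11515 - 98*I*sqrt(14) ≈ 11515.0 - 366.68*I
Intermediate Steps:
R(G) = sqrt(-50 + G) (R(G) = sqrt(G - 10*5) = sqrt(G - 50) = sqrt(-50 + G))
x(o) = 3 + sqrt(-50 + 2*o) (x(o) = 3 + sqrt(-50 + o*2) = 3 + sqrt(-50 + 2*o))
(-238 + x(-3))*(-348 + 299) = (-238 + (3 + sqrt(-50 + 2*(-3))))*(-348 + 299) = (-238 + (3 + sqrt(-50 - 6)))*(-49) = (-238 + (3 + sqrt(-56)))*(-49) = (-238 + (3 + 2*I*sqrt(14)))*(-49) = (-235 + 2*I*sqrt(14))*(-49) = 11515 - 98*I*sqrt(14)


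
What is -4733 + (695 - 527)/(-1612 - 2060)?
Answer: -724156/153 ≈ -4733.0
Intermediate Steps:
-4733 + (695 - 527)/(-1612 - 2060) = -4733 + 168/(-3672) = -4733 + 168*(-1/3672) = -4733 - 7/153 = -724156/153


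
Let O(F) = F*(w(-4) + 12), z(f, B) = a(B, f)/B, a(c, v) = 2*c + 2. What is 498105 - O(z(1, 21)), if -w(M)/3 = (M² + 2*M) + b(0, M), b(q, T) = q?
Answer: 3486911/7 ≈ 4.9813e+5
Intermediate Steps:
a(c, v) = 2 + 2*c
z(f, B) = (2 + 2*B)/B
w(M) = -6*M - 3*M² (w(M) = -3*((M² + 2*M) + 0) = -3*(M² + 2*M) = -6*M - 3*M²)
O(F) = -12*F (O(F) = F*(3*(-4)*(-2 - 1*(-4)) + 12) = F*(3*(-4)*(-2 + 4) + 12) = F*(3*(-4)*2 + 12) = F*(-24 + 12) = F*(-12) = -12*F)
498105 - O(z(1, 21)) = 498105 - (-12)*(2 + 2/21) = 498105 - (-12)*44/21 = 498105 - 1*(-176/7) = 498105 + 176/7 = 3486911/7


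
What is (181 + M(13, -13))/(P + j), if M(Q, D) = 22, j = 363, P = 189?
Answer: 203/552 ≈ 0.36775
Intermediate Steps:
(181 + M(13, -13))/(P + j) = (181 + 22)/(189 + 363) = 203/552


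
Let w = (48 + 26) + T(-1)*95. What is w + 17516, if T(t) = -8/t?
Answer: 18350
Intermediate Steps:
w = 834 (w = (48 + 26) - 8/(-1)*95 = 74 - 8*(-1)*95 = 74 + 8*95 = 74 + 760 = 834)
w + 17516 = 834 + 17516 = 18350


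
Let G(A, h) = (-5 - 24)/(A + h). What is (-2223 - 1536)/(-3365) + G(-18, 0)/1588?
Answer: 107544841/96185160 ≈ 1.1181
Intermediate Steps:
G(A, h) = -29/(A + h)
(-2223 - 1536)/(-3365) + G(-18, 0)/1588 = (-2223 - 1536)/(-3365) - 29/(-18 + 0)/1588 = -3759*(-1/3365) - 29/(-18)*(1/1588) = 3759/3365 - 29*(-1/18)*(1/1588) = 3759/3365 + (29/18)*(1/1588) = 3759/3365 + 29/28584 = 107544841/96185160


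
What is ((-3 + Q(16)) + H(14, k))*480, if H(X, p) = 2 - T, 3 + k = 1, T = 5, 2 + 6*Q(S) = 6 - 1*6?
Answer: -3040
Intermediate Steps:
Q(S) = -⅓ (Q(S) = -⅓ + (6 - 1*6)/6 = -⅓ + (6 - 6)/6 = -⅓ + (⅙)*0 = -⅓ + 0 = -⅓)
k = -2 (k = -3 + 1 = -2)
H(X, p) = -3 (H(X, p) = 2 - 1*5 = 2 - 5 = -3)
((-3 + Q(16)) + H(14, k))*480 = ((-3 - ⅓) - 3)*480 = (-10/3 - 3)*480 = -19/3*480 = -3040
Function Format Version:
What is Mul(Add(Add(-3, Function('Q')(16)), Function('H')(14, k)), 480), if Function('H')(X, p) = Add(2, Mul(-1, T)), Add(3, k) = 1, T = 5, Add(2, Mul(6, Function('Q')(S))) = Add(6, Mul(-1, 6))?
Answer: -3040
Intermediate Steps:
Function('Q')(S) = Rational(-1, 3) (Function('Q')(S) = Add(Rational(-1, 3), Mul(Rational(1, 6), Add(6, Mul(-1, 6)))) = Add(Rational(-1, 3), Mul(Rational(1, 6), Add(6, -6))) = Add(Rational(-1, 3), Mul(Rational(1, 6), 0)) = Add(Rational(-1, 3), 0) = Rational(-1, 3))
k = -2 (k = Add(-3, 1) = -2)
Function('H')(X, p) = -3 (Function('H')(X, p) = Add(2, Mul(-1, 5)) = Add(2, -5) = -3)
Mul(Add(Add(-3, Function('Q')(16)), Function('H')(14, k)), 480) = Mul(Add(Add(-3, Rational(-1, 3)), -3), 480) = Mul(Add(Rational(-10, 3), -3), 480) = Mul(Rational(-19, 3), 480) = -3040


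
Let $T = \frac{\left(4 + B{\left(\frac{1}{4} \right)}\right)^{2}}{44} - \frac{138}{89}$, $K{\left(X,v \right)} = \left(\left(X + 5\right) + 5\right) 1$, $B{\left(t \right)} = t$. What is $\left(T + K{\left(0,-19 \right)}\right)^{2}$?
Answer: $\frac{308168206641}{3925774336} \approx 78.499$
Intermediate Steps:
$K{\left(X,v \right)} = 10 + X$ ($K{\left(X,v \right)} = \left(\left(5 + X\right) + 5\right) 1 = \left(10 + X\right) 1 = 10 + X$)
$T = - \frac{71431}{62656}$ ($T = \frac{\left(4 + \frac{1}{4}\right)^{2}}{44} - \frac{138}{89} = \left(4 + \frac{1}{4}\right)^{2} \cdot \frac{1}{44} - \frac{138}{89} = \left(\frac{17}{4}\right)^{2} \cdot \frac{1}{44} - \frac{138}{89} = \frac{289}{16} \cdot \frac{1}{44} - \frac{138}{89} = \frac{289}{704} - \frac{138}{89} = - \frac{71431}{62656} \approx -1.1401$)
$\left(T + K{\left(0,-19 \right)}\right)^{2} = \left(- \frac{71431}{62656} + \left(10 + 0\right)\right)^{2} = \left(- \frac{71431}{62656} + 10\right)^{2} = \left(\frac{555129}{62656}\right)^{2} = \frac{308168206641}{3925774336}$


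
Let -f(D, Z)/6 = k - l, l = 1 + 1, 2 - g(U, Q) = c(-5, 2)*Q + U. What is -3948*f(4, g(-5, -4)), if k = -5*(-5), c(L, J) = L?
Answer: 544824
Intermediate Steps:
g(U, Q) = 2 - U + 5*Q (g(U, Q) = 2 - (-5*Q + U) = 2 - (U - 5*Q) = 2 + (-U + 5*Q) = 2 - U + 5*Q)
k = 25
l = 2
f(D, Z) = -138 (f(D, Z) = -6*(25 - 1*2) = -6*(25 - 2) = -6*23 = -138)
-3948*f(4, g(-5, -4)) = -3948*(-138) = 544824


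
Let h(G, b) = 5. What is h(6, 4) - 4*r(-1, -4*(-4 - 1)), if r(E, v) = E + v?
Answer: -71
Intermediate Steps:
h(6, 4) - 4*r(-1, -4*(-4 - 1)) = 5 - 4*(-1 - 4*(-4 - 1)) = 5 - 4*(-1 - 4*(-5)) = 5 - 4*(-1 + 20) = 5 - 4*19 = 5 - 76 = -71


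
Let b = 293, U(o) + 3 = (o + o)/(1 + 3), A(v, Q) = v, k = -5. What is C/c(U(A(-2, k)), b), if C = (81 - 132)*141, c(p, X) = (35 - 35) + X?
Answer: -7191/293 ≈ -24.543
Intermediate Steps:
U(o) = -3 + o/2 (U(o) = -3 + (o + o)/(1 + 3) = -3 + (2*o)/4 = -3 + (2*o)*(1/4) = -3 + o/2)
c(p, X) = X (c(p, X) = 0 + X = X)
C = -7191 (C = -51*141 = -7191)
C/c(U(A(-2, k)), b) = -7191/293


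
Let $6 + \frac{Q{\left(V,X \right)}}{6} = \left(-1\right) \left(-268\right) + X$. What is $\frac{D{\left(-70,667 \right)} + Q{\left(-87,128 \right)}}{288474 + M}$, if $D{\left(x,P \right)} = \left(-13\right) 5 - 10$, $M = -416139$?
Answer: $- \frac{151}{8511} \approx -0.017742$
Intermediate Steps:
$D{\left(x,P \right)} = -75$ ($D{\left(x,P \right)} = -65 - 10 = -75$)
$Q{\left(V,X \right)} = 1572 + 6 X$ ($Q{\left(V,X \right)} = -36 + 6 \left(\left(-1\right) \left(-268\right) + X\right) = -36 + 6 \left(268 + X\right) = -36 + \left(1608 + 6 X\right) = 1572 + 6 X$)
$\frac{D{\left(-70,667 \right)} + Q{\left(-87,128 \right)}}{288474 + M} = \frac{-75 + \left(1572 + 6 \cdot 128\right)}{288474 - 416139} = \frac{-75 + \left(1572 + 768\right)}{-127665} = \left(-75 + 2340\right) \left(- \frac{1}{127665}\right) = 2265 \left(- \frac{1}{127665}\right) = - \frac{151}{8511}$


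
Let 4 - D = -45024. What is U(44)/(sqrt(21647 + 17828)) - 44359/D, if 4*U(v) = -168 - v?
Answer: -44359/45028 - 53*sqrt(1579)/7895 ≈ -1.2519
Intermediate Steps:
D = 45028 (D = 4 - 1*(-45024) = 4 + 45024 = 45028)
U(v) = -42 - v/4 (U(v) = (-168 - v)/4 = -42 - v/4)
U(44)/(sqrt(21647 + 17828)) - 44359/D = (-42 - 1/4*44)/(sqrt(21647 + 17828)) - 44359/45028 = (-42 - 11)/(sqrt(39475)) - 44359*1/45028 = -53*sqrt(1579)/7895 - 44359/45028 = -44359/45028 - 53*sqrt(1579)/7895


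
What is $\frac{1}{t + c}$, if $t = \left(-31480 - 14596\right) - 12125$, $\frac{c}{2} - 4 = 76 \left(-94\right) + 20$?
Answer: $- \frac{1}{72441} \approx -1.3804 \cdot 10^{-5}$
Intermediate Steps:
$c = -14240$ ($c = 8 + 2 \left(76 \left(-94\right) + 20\right) = 8 + 2 \left(-7144 + 20\right) = 8 + 2 \left(-7124\right) = 8 - 14248 = -14240$)
$t = -58201$ ($t = -46076 - 12125 = -58201$)
$\frac{1}{t + c} = \frac{1}{-58201 - 14240} = \frac{1}{-72441} = - \frac{1}{72441}$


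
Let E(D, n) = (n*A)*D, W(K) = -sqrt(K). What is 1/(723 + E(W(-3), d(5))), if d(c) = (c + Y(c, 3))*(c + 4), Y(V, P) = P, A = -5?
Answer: 241/303843 - 40*I*sqrt(3)/101281 ≈ 0.00079317 - 0.00068406*I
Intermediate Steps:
d(c) = (3 + c)*(4 + c) (d(c) = (c + 3)*(c + 4) = (3 + c)*(4 + c))
E(D, n) = -5*D*n (E(D, n) = (n*(-5))*D = (-5*n)*D = -5*D*n)
1/(723 + E(W(-3), d(5))) = 1/(723 - 5*(-sqrt(-3))*(12 + 5**2 + 7*5)) = 1/(723 - 5*(-I*sqrt(3))*(12 + 25 + 35)) = 1/(723 - 5*(-I*sqrt(3))*72) = 1/(723 + 360*I*sqrt(3))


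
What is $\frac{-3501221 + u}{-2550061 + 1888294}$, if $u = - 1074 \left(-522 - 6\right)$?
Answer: $\frac{2934149}{661767} \approx 4.4338$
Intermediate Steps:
$u = 567072$ ($u = \left(-1074\right) \left(-528\right) = 567072$)
$\frac{-3501221 + u}{-2550061 + 1888294} = \frac{-3501221 + 567072}{-2550061 + 1888294} = - \frac{2934149}{-661767} = \left(-2934149\right) \left(- \frac{1}{661767}\right) = \frac{2934149}{661767}$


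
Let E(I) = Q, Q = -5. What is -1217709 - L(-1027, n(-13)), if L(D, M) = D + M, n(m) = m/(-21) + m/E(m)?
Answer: -127751948/105 ≈ -1.2167e+6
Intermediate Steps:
E(I) = -5
n(m) = -26*m/105 (n(m) = m/(-21) + m/(-5) = m*(-1/21) + m*(-1/5) = -m/21 - m/5 = -26*m/105)
-1217709 - L(-1027, n(-13)) = -1217709 - (-1027 - 26/105*(-13)) = -1217709 - (-1027 + 338/105) = -1217709 - 1*(-107497/105) = -1217709 + 107497/105 = -127751948/105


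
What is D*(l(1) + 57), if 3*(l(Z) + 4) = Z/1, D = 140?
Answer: 22400/3 ≈ 7466.7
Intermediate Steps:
l(Z) = -4 + Z/3 (l(Z) = -4 + (Z/1)/3 = -4 + (Z*1)/3 = -4 + Z/3)
D*(l(1) + 57) = 140*((-4 + (⅓)*1) + 57) = 140*((-4 + ⅓) + 57) = 140*(-11/3 + 57) = 140*(160/3) = 22400/3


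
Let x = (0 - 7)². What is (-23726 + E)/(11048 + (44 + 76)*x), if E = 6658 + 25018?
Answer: 3975/8464 ≈ 0.46964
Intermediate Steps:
E = 31676
x = 49 (x = (-7)² = 49)
(-23726 + E)/(11048 + (44 + 76)*x) = (-23726 + 31676)/(11048 + (44 + 76)*49) = 7950/(11048 + 120*49) = 7950/(11048 + 5880) = 7950/16928 = 7950*(1/16928) = 3975/8464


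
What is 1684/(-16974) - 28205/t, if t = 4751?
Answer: -243376177/40321737 ≈ -6.0359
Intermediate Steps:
1684/(-16974) - 28205/t = 1684/(-16974) - 28205/4751 = 1684*(-1/16974) - 28205*1/4751 = -842/8487 - 28205/4751 = -243376177/40321737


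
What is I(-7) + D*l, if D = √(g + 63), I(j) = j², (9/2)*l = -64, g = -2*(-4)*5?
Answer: 49 - 128*√103/9 ≈ -95.340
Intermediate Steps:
g = 40 (g = 8*5 = 40)
l = -128/9 (l = (2/9)*(-64) = -128/9 ≈ -14.222)
D = √103 (D = √(40 + 63) = √103 ≈ 10.149)
I(-7) + D*l = (-7)² + √103*(-128/9) = 49 - 128*√103/9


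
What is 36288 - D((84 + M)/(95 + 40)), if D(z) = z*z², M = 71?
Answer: 714226913/19683 ≈ 36287.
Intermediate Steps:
D(z) = z³
36288 - D((84 + M)/(95 + 40)) = 36288 - ((84 + 71)/(95 + 40))³ = 36288 - (155/135)³ = 36288 - (155*(1/135))³ = 36288 - (31/27)³ = 36288 - 1*29791/19683 = 36288 - 29791/19683 = 714226913/19683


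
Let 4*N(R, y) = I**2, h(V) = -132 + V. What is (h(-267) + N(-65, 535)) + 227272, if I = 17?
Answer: 907781/4 ≈ 2.2695e+5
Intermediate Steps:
N(R, y) = 289/4 (N(R, y) = (1/4)*17**2 = (1/4)*289 = 289/4)
(h(-267) + N(-65, 535)) + 227272 = ((-132 - 267) + 289/4) + 227272 = (-399 + 289/4) + 227272 = -1307/4 + 227272 = 907781/4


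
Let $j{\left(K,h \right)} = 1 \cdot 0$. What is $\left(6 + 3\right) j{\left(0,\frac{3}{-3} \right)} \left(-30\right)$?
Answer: $0$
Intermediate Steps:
$j{\left(K,h \right)} = 0$
$\left(6 + 3\right) j{\left(0,\frac{3}{-3} \right)} \left(-30\right) = \left(6 + 3\right) 0 \left(-30\right) = 9 \cdot 0 \left(-30\right) = 0 \left(-30\right) = 0$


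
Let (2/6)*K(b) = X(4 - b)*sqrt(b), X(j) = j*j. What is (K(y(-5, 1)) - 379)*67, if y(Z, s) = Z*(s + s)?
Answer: -25393 + 39396*I*sqrt(10) ≈ -25393.0 + 1.2458e+5*I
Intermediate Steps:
y(Z, s) = 2*Z*s (y(Z, s) = Z*(2*s) = 2*Z*s)
X(j) = j**2
K(b) = 3*sqrt(b)*(4 - b)**2 (K(b) = 3*((4 - b)**2*sqrt(b)) = 3*(sqrt(b)*(4 - b)**2) = 3*sqrt(b)*(4 - b)**2)
(K(y(-5, 1)) - 379)*67 = (3*sqrt(2*(-5)*1)*(-4 + 2*(-5)*1)**2 - 379)*67 = (3*sqrt(-10)*(-4 - 10)**2 - 379)*67 = (3*(I*sqrt(10))*(-14)**2 - 379)*67 = (3*(I*sqrt(10))*196 - 379)*67 = (588*I*sqrt(10) - 379)*67 = (-379 + 588*I*sqrt(10))*67 = -25393 + 39396*I*sqrt(10)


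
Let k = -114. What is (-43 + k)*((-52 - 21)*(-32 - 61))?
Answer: -1065873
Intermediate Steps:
(-43 + k)*((-52 - 21)*(-32 - 61)) = (-43 - 114)*((-52 - 21)*(-32 - 61)) = -(-11461)*(-93) = -157*6789 = -1065873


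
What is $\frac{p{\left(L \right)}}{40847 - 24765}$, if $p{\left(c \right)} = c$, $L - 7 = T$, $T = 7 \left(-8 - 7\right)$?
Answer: $- \frac{49}{8041} \approx -0.0060938$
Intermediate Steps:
$T = -105$ ($T = 7 \left(-15\right) = -105$)
$L = -98$ ($L = 7 - 105 = -98$)
$\frac{p{\left(L \right)}}{40847 - 24765} = - \frac{98}{40847 - 24765} = - \frac{98}{16082} = \left(-98\right) \frac{1}{16082} = - \frac{49}{8041}$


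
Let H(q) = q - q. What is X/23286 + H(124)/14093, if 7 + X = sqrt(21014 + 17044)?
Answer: -7/23286 + sqrt(38058)/23286 ≈ 0.0080772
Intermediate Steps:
H(q) = 0
X = -7 + sqrt(38058) (X = -7 + sqrt(21014 + 17044) = -7 + sqrt(38058) ≈ 188.08)
X/23286 + H(124)/14093 = (-7 + sqrt(38058))/23286 + 0/14093 = (-7 + sqrt(38058))*(1/23286) + 0*(1/14093) = (-7/23286 + sqrt(38058)/23286) + 0 = -7/23286 + sqrt(38058)/23286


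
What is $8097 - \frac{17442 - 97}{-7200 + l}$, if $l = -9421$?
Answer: $\frac{134597582}{16621} \approx 8098.0$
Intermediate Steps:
$8097 - \frac{17442 - 97}{-7200 + l} = 8097 - \frac{17442 - 97}{-7200 - 9421} = 8097 - \frac{17345}{-16621} = 8097 - 17345 \left(- \frac{1}{16621}\right) = 8097 - - \frac{17345}{16621} = 8097 + \frac{17345}{16621} = \frac{134597582}{16621}$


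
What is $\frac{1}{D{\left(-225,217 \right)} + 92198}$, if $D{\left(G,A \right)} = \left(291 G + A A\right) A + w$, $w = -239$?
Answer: $- \frac{1}{3897803} \approx -2.5655 \cdot 10^{-7}$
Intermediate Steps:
$D{\left(G,A \right)} = -239 + A \left(A^{2} + 291 G\right)$ ($D{\left(G,A \right)} = \left(291 G + A A\right) A - 239 = \left(291 G + A^{2}\right) A - 239 = \left(A^{2} + 291 G\right) A - 239 = A \left(A^{2} + 291 G\right) - 239 = -239 + A \left(A^{2} + 291 G\right)$)
$\frac{1}{D{\left(-225,217 \right)} + 92198} = \frac{1}{\left(-239 + 217^{3} + 291 \cdot 217 \left(-225\right)\right) + 92198} = \frac{1}{\left(-239 + 10218313 - 14208075\right) + 92198} = \frac{1}{-3990001 + 92198} = \frac{1}{-3897803} = - \frac{1}{3897803}$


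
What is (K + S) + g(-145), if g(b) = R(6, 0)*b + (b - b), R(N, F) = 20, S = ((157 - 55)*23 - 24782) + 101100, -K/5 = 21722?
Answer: -32846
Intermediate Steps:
K = -108610 (K = -5*21722 = -108610)
S = 78664 (S = (102*23 - 24782) + 101100 = (2346 - 24782) + 101100 = -22436 + 101100 = 78664)
g(b) = 20*b (g(b) = 20*b + (b - b) = 20*b + 0 = 20*b)
(K + S) + g(-145) = (-108610 + 78664) + 20*(-145) = -29946 - 2900 = -32846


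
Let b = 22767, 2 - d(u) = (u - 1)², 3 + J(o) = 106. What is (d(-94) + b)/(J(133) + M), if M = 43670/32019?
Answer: 440069136/3341627 ≈ 131.69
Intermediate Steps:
M = 43670/32019 (M = 43670*(1/32019) = 43670/32019 ≈ 1.3639)
J(o) = 103 (J(o) = -3 + 106 = 103)
d(u) = 2 - (-1 + u)² (d(u) = 2 - (u - 1)² = 2 - (-1 + u)²)
(d(-94) + b)/(J(133) + M) = ((2 - (-1 - 94)²) + 22767)/(103 + 43670/32019) = ((2 - 1*(-95)²) + 22767)/(3341627/32019) = ((2 - 1*9025) + 22767)*(32019/3341627) = ((2 - 9025) + 22767)*(32019/3341627) = (-9023 + 22767)*(32019/3341627) = 13744*(32019/3341627) = 440069136/3341627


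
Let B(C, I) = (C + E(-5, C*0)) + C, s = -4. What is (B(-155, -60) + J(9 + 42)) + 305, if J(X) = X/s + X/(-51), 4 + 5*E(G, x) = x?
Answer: -391/20 ≈ -19.550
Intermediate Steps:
E(G, x) = -⅘ + x/5
J(X) = -55*X/204 (J(X) = X/(-4) + X/(-51) = X*(-¼) + X*(-1/51) = -X/4 - X/51 = -55*X/204)
B(C, I) = -⅘ + 2*C (B(C, I) = (C + (-⅘ + (C*0)/5)) + C = (C + (-⅘ + (⅕)*0)) + C = (C + (-⅘ + 0)) + C = (C - ⅘) + C = (-⅘ + C) + C = -⅘ + 2*C)
(B(-155, -60) + J(9 + 42)) + 305 = ((-⅘ + 2*(-155)) - 55*(9 + 42)/204) + 305 = ((-⅘ - 310) - 55/204*51) + 305 = (-1554/5 - 55/4) + 305 = -6491/20 + 305 = -391/20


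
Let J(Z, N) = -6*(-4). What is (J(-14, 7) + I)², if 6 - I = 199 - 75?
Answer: 8836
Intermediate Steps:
I = -118 (I = 6 - (199 - 75) = 6 - 1*124 = 6 - 124 = -118)
J(Z, N) = 24
(J(-14, 7) + I)² = (24 - 118)² = (-94)² = 8836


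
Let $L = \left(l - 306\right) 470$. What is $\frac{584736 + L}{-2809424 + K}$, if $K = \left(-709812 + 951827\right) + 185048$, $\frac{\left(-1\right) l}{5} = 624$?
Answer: $\frac{1025484}{2382361} \approx 0.43045$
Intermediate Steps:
$l = -3120$ ($l = \left(-5\right) 624 = -3120$)
$K = 427063$ ($K = 242015 + 185048 = 427063$)
$L = -1610220$ ($L = \left(-3120 - 306\right) 470 = \left(-3426\right) 470 = -1610220$)
$\frac{584736 + L}{-2809424 + K} = \frac{584736 - 1610220}{-2809424 + 427063} = - \frac{1025484}{-2382361} = \left(-1025484\right) \left(- \frac{1}{2382361}\right) = \frac{1025484}{2382361}$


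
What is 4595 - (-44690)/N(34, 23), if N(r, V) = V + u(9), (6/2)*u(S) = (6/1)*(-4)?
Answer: 22723/3 ≈ 7574.3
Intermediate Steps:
u(S) = -8 (u(S) = ((6/1)*(-4))/3 = ((6*1)*(-4))/3 = (6*(-4))/3 = (⅓)*(-24) = -8)
N(r, V) = -8 + V (N(r, V) = V - 8 = -8 + V)
4595 - (-44690)/N(34, 23) = 4595 - (-44690)/(-8 + 23) = 4595 - (-44690)/15 = 4595 - 1*(-8938/3) = 4595 + 8938/3 = 22723/3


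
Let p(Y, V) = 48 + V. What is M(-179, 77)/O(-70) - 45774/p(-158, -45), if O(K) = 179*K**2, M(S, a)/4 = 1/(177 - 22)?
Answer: -518583182249/33987625 ≈ -15258.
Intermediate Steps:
M(S, a) = 4/155 (M(S, a) = 4/(177 - 22) = 4/155)
M(-179, 77)/O(-70) - 45774/p(-158, -45) = 4/(155*((179*(-70)**2))) - 45774/(48 - 45) = 4/(155*((179*4900))) - 45774/3 = (4/155)/877100 - 45774*1/3 = (4/155)*(1/877100) - 15258 = 1/33987625 - 15258 = -518583182249/33987625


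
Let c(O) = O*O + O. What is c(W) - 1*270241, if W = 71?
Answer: -265129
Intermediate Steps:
c(O) = O + O² (c(O) = O² + O = O + O²)
c(W) - 1*270241 = 71*(1 + 71) - 1*270241 = 71*72 - 270241 = 5112 - 270241 = -265129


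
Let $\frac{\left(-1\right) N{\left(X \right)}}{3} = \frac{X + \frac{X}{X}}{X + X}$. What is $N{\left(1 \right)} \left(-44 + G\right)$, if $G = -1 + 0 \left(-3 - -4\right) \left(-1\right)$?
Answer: $135$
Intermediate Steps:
$G = -1$ ($G = -1 + 0 \left(-3 + 4\right) \left(-1\right) = -1 + 0 \cdot 1 \left(-1\right) = -1 + 0 \left(-1\right) = -1 + 0 = -1$)
$N{\left(X \right)} = - \frac{3 \left(1 + X\right)}{2 X}$ ($N{\left(X \right)} = - 3 \frac{X + \frac{X}{X}}{X + X} = - 3 \frac{X + 1}{2 X} = - 3 \left(1 + X\right) \frac{1}{2 X} = - 3 \frac{1 + X}{2 X} = - \frac{3 \left(1 + X\right)}{2 X}$)
$N{\left(1 \right)} \left(-44 + G\right) = \frac{3 \left(-1 - 1\right)}{2 \cdot 1} \left(-44 - 1\right) = \frac{3}{2} \cdot 1 \left(-1 - 1\right) \left(-45\right) = \frac{3}{2} \cdot 1 \left(-2\right) \left(-45\right) = \left(-3\right) \left(-45\right) = 135$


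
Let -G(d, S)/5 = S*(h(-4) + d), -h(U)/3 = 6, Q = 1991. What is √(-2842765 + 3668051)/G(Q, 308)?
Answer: -√825286/3038420 ≈ -0.00029899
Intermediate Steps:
h(U) = -18 (h(U) = -3*6 = -18)
G(d, S) = -5*S*(-18 + d)
√(-2842765 + 3668051)/G(Q, 308) = √(-2842765 + 3668051)/((5*308*(18 - 1*1991))) = √825286/((5*308*(18 - 1991))) = √825286/((5*308*(-1973))) = √825286/(-3038420) = √825286*(-1/3038420) = -√825286/3038420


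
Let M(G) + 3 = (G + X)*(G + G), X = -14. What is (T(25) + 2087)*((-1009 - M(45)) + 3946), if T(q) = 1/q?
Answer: 313056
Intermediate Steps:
M(G) = -3 + 2*G*(-14 + G) (M(G) = -3 + (G - 14)*(G + G) = -3 + (-14 + G)*(2*G) = -3 + 2*G*(-14 + G))
(T(25) + 2087)*((-1009 - M(45)) + 3946) = (1/25 + 2087)*((-1009 - (-3 - 28*45 + 2*45**2)) + 3946) = (1/25 + 2087)*((-1009 - (-3 - 1260 + 2*2025)) + 3946) = 52176*((-1009 - (-3 - 1260 + 4050)) + 3946)/25 = 52176*((-1009 - 1*2787) + 3946)/25 = 52176*((-1009 - 2787) + 3946)/25 = 52176*(-3796 + 3946)/25 = (52176/25)*150 = 313056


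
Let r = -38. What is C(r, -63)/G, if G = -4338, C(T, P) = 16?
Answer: -8/2169 ≈ -0.0036883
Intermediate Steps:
C(r, -63)/G = 16/(-4338) = 16*(-1/4338) = -8/2169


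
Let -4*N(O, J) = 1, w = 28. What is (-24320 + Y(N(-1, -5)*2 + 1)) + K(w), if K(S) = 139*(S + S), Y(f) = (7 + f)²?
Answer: -65919/4 ≈ -16480.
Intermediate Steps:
N(O, J) = -¼ (N(O, J) = -¼*1 = -¼)
K(S) = 278*S (K(S) = 139*(2*S) = 278*S)
(-24320 + Y(N(-1, -5)*2 + 1)) + K(w) = (-24320 + (7 + (-¼*2 + 1))²) + 278*28 = (-24320 + (7 + (-½ + 1))²) + 7784 = (-24320 + (7 + ½)²) + 7784 = (-24320 + (15/2)²) + 7784 = (-24320 + 225/4) + 7784 = -97055/4 + 7784 = -65919/4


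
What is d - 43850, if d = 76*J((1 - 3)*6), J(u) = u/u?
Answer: -43774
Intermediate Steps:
J(u) = 1
d = 76 (d = 76*1 = 76)
d - 43850 = 76 - 43850 = -43774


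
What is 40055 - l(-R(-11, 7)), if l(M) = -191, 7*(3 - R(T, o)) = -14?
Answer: 40246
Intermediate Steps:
R(T, o) = 5 (R(T, o) = 3 - ⅐*(-14) = 3 + 2 = 5)
40055 - l(-R(-11, 7)) = 40055 - 1*(-191) = 40055 + 191 = 40246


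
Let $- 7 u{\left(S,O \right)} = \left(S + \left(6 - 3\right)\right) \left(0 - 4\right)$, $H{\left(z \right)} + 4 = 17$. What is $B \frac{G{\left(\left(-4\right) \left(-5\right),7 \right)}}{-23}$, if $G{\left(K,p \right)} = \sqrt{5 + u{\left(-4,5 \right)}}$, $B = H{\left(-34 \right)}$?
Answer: $- \frac{13 \sqrt{217}}{161} \approx -1.1895$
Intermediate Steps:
$H{\left(z \right)} = 13$ ($H{\left(z \right)} = -4 + 17 = 13$)
$B = 13$
$u{\left(S,O \right)} = \frac{12}{7} + \frac{4 S}{7}$ ($u{\left(S,O \right)} = - \frac{\left(S + \left(6 - 3\right)\right) \left(0 - 4\right)}{7} = - \frac{\left(S + \left(6 - 3\right)\right) \left(-4\right)}{7} = - \frac{\left(S + 3\right) \left(-4\right)}{7} = - \frac{\left(3 + S\right) \left(-4\right)}{7} = - \frac{-12 - 4 S}{7} = \frac{12}{7} + \frac{4 S}{7}$)
$G{\left(K,p \right)} = \frac{\sqrt{217}}{7}$ ($G{\left(K,p \right)} = \sqrt{5 + \left(\frac{12}{7} + \frac{4}{7} \left(-4\right)\right)} = \sqrt{5 + \left(\frac{12}{7} - \frac{16}{7}\right)} = \sqrt{5 - \frac{4}{7}} = \sqrt{\frac{31}{7}} = \frac{\sqrt{217}}{7}$)
$B \frac{G{\left(\left(-4\right) \left(-5\right),7 \right)}}{-23} = 13 \frac{\frac{1}{7} \sqrt{217}}{-23} = 13 \frac{\sqrt{217}}{7} \left(- \frac{1}{23}\right) = 13 \left(- \frac{\sqrt{217}}{161}\right) = - \frac{13 \sqrt{217}}{161}$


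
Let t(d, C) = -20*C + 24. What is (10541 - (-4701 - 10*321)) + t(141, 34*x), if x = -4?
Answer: 21196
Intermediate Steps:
t(d, C) = 24 - 20*C
(10541 - (-4701 - 10*321)) + t(141, 34*x) = (10541 - (-4701 - 10*321)) + (24 - 680*(-4)) = (10541 - (-4701 - 1*3210)) + (24 - 20*(-136)) = (10541 - (-4701 - 3210)) + (24 + 2720) = (10541 - 1*(-7911)) + 2744 = (10541 + 7911) + 2744 = 18452 + 2744 = 21196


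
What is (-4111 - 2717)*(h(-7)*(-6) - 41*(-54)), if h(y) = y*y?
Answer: -13109760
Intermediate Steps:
h(y) = y**2
(-4111 - 2717)*(h(-7)*(-6) - 41*(-54)) = (-4111 - 2717)*((-7)**2*(-6) - 41*(-54)) = -6828*(49*(-6) + 2214) = -6828*(-294 + 2214) = -6828*1920 = -13109760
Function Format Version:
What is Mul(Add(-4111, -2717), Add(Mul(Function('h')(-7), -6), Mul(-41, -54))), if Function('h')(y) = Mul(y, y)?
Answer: -13109760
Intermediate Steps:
Function('h')(y) = Pow(y, 2)
Mul(Add(-4111, -2717), Add(Mul(Function('h')(-7), -6), Mul(-41, -54))) = Mul(Add(-4111, -2717), Add(Mul(Pow(-7, 2), -6), Mul(-41, -54))) = Mul(-6828, Add(Mul(49, -6), 2214)) = Mul(-6828, Add(-294, 2214)) = Mul(-6828, 1920) = -13109760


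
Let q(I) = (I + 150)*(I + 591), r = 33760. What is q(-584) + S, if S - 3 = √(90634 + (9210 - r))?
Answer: -3035 + 2*√16521 ≈ -2777.9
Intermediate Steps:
q(I) = (150 + I)*(591 + I)
S = 3 + 2*√16521 (S = 3 + √(90634 + (9210 - 1*33760)) = 3 + √(90634 + (9210 - 33760)) = 3 + √(90634 - 24550) = 3 + √66084 = 3 + 2*√16521 ≈ 260.07)
q(-584) + S = (88650 + (-584)² + 741*(-584)) + (3 + 2*√16521) = (88650 + 341056 - 432744) + (3 + 2*√16521) = -3038 + (3 + 2*√16521) = -3035 + 2*√16521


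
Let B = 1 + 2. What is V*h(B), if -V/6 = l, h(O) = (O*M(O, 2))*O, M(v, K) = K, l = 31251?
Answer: -3375108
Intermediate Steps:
B = 3
h(O) = 2*O**2 (h(O) = (O*2)*O = (2*O)*O = 2*O**2)
V = -187506 (V = -6*31251 = -187506)
V*h(B) = -375012*3**2 = -375012*9 = -187506*18 = -3375108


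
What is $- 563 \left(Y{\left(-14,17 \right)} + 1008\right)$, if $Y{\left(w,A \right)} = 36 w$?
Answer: $-283752$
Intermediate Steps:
$- 563 \left(Y{\left(-14,17 \right)} + 1008\right) = - 563 \left(36 \left(-14\right) + 1008\right) = - 563 \left(-504 + 1008\right) = \left(-563\right) 504 = -283752$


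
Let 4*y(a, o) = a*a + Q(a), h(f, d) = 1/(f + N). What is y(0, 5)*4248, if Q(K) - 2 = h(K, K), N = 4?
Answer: 4779/2 ≈ 2389.5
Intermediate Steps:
h(f, d) = 1/(4 + f) (h(f, d) = 1/(f + 4) = 1/(4 + f))
Q(K) = 2 + 1/(4 + K)
y(a, o) = a**2/4 + (9 + 2*a)/(4*(4 + a)) (y(a, o) = (a*a + (9 + 2*a)/(4 + a))/4 = (a**2 + (9 + 2*a)/(4 + a))/4 = a**2/4 + (9 + 2*a)/(4*(4 + a)))
y(0, 5)*4248 = ((9 + 2*0 + 0**2*(4 + 0))/(4*(4 + 0)))*4248 = ((1/4)*(9 + 0 + 0*4)/4)*4248 = ((1/4)*(1/4)*(9 + 0 + 0))*4248 = ((1/4)*(1/4)*9)*4248 = (9/16)*4248 = 4779/2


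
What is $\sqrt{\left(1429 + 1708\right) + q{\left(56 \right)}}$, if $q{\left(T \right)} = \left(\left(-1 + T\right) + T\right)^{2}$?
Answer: $\sqrt{15458} \approx 124.33$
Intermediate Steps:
$q{\left(T \right)} = \left(-1 + 2 T\right)^{2}$
$\sqrt{\left(1429 + 1708\right) + q{\left(56 \right)}} = \sqrt{\left(1429 + 1708\right) + \left(-1 + 2 \cdot 56\right)^{2}} = \sqrt{3137 + \left(-1 + 112\right)^{2}} = \sqrt{3137 + 111^{2}} = \sqrt{3137 + 12321} = \sqrt{15458}$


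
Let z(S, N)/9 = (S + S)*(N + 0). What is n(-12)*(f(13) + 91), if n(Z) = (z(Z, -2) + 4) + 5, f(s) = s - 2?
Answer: 44982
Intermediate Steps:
z(S, N) = 18*N*S (z(S, N) = 9*((S + S)*(N + 0)) = 9*((2*S)*N) = 9*(2*N*S) = 18*N*S)
f(s) = -2 + s
n(Z) = 9 - 36*Z (n(Z) = (18*(-2)*Z + 4) + 5 = (-36*Z + 4) + 5 = (4 - 36*Z) + 5 = 9 - 36*Z)
n(-12)*(f(13) + 91) = (9 - 36*(-12))*((-2 + 13) + 91) = (9 + 432)*(11 + 91) = 441*102 = 44982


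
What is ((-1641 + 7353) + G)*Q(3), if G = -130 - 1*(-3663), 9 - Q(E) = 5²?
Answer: -147920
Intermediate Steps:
Q(E) = -16 (Q(E) = 9 - 1*5² = 9 - 1*25 = 9 - 25 = -16)
G = 3533 (G = -130 + 3663 = 3533)
((-1641 + 7353) + G)*Q(3) = ((-1641 + 7353) + 3533)*(-16) = (5712 + 3533)*(-16) = 9245*(-16) = -147920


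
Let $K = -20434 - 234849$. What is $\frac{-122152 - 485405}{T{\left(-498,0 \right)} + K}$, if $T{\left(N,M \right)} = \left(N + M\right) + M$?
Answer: $\frac{607557}{255781} \approx 2.3753$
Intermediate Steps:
$K = -255283$
$T{\left(N,M \right)} = N + 2 M$ ($T{\left(N,M \right)} = \left(M + N\right) + M = N + 2 M$)
$\frac{-122152 - 485405}{T{\left(-498,0 \right)} + K} = \frac{-122152 - 485405}{\left(-498 + 2 \cdot 0\right) - 255283} = - \frac{607557}{\left(-498 + 0\right) - 255283} = - \frac{607557}{-498 - 255283} = - \frac{607557}{-255781} = \left(-607557\right) \left(- \frac{1}{255781}\right) = \frac{607557}{255781}$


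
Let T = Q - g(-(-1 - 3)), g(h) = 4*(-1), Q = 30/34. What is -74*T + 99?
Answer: -4459/17 ≈ -262.29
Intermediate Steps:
Q = 15/17 (Q = 30*(1/34) = 15/17 ≈ 0.88235)
g(h) = -4
T = 83/17 (T = 15/17 - 1*(-4) = 15/17 + 4 = 83/17 ≈ 4.8824)
-74*T + 99 = -74*83/17 + 99 = -6142/17 + 99 = -4459/17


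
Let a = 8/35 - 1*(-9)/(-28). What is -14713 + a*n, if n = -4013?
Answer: -2007651/140 ≈ -14340.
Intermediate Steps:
a = -13/140 (a = 8*(1/35) + 9*(-1/28) = 8/35 - 9/28 = -13/140 ≈ -0.092857)
-14713 + a*n = -14713 - 13/140*(-4013) = -14713 + 52169/140 = -2007651/140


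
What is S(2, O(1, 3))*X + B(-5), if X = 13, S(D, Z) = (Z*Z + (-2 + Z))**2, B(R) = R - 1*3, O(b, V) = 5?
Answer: 10184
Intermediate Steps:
B(R) = -3 + R (B(R) = R - 3 = -3 + R)
S(D, Z) = (-2 + Z + Z**2)**2 (S(D, Z) = (Z**2 + (-2 + Z))**2 = (-2 + Z + Z**2)**2)
S(2, O(1, 3))*X + B(-5) = (-2 + 5 + 5**2)**2*13 + (-3 - 5) = (-2 + 5 + 25)**2*13 - 8 = 28**2*13 - 8 = 784*13 - 8 = 10192 - 8 = 10184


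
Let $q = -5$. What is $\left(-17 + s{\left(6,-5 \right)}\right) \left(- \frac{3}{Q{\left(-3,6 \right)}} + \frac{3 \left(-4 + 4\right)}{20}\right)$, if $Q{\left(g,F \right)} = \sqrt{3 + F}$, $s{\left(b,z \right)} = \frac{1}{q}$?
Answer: $\frac{86}{5} \approx 17.2$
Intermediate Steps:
$s{\left(b,z \right)} = - \frac{1}{5}$ ($s{\left(b,z \right)} = \frac{1}{-5} = - \frac{1}{5}$)
$\left(-17 + s{\left(6,-5 \right)}\right) \left(- \frac{3}{Q{\left(-3,6 \right)}} + \frac{3 \left(-4 + 4\right)}{20}\right) = \left(-17 - \frac{1}{5}\right) \left(- \frac{3}{\sqrt{3 + 6}} + \frac{3 \left(-4 + 4\right)}{20}\right) = - \frac{86 \left(- \frac{3}{\sqrt{9}} + 3 \cdot 0 \cdot \frac{1}{20}\right)}{5} = - \frac{86 \left(- \frac{3}{3} + 0 \cdot \frac{1}{20}\right)}{5} = - \frac{86 \left(\left(-3\right) \frac{1}{3} + 0\right)}{5} = - \frac{86 \left(-1 + 0\right)}{5} = \left(- \frac{86}{5}\right) \left(-1\right) = \frac{86}{5}$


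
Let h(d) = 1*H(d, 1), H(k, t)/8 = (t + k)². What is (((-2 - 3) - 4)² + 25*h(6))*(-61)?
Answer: -602741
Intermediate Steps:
H(k, t) = 8*(k + t)² (H(k, t) = 8*(t + k)² = 8*(k + t)²)
h(d) = 8*(1 + d)² (h(d) = 1*(8*(d + 1)²) = 1*(8*(1 + d)²) = 8*(1 + d)²)
(((-2 - 3) - 4)² + 25*h(6))*(-61) = (((-2 - 3) - 4)² + 25*(8*(1 + 6)²))*(-61) = ((-5 - 4)² + 25*(8*7²))*(-61) = ((-9)² + 25*(8*49))*(-61) = (81 + 25*392)*(-61) = (81 + 9800)*(-61) = 9881*(-61) = -602741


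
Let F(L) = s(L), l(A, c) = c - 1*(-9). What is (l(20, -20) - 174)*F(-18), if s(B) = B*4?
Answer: 13320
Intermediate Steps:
s(B) = 4*B
l(A, c) = 9 + c (l(A, c) = c + 9 = 9 + c)
F(L) = 4*L
(l(20, -20) - 174)*F(-18) = ((9 - 20) - 174)*(4*(-18)) = (-11 - 174)*(-72) = -185*(-72) = 13320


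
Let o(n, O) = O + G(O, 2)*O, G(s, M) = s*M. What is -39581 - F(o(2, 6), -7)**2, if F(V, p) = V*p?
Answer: -337697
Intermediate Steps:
G(s, M) = M*s
o(n, O) = O + 2*O**2 (o(n, O) = O + (2*O)*O = O + 2*O**2)
-39581 - F(o(2, 6), -7)**2 = -39581 - ((6*(1 + 2*6))*(-7))**2 = -39581 - ((6*(1 + 12))*(-7))**2 = -39581 - ((6*13)*(-7))**2 = -39581 - (78*(-7))**2 = -39581 - 1*(-546)**2 = -39581 - 1*298116 = -39581 - 298116 = -337697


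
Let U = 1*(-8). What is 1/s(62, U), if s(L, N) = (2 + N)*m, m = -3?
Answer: 1/18 ≈ 0.055556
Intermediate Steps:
U = -8
s(L, N) = -6 - 3*N (s(L, N) = (2 + N)*(-3) = -6 - 3*N)
1/s(62, U) = 1/(-6 - 3*(-8)) = 1/(-6 + 24) = 1/18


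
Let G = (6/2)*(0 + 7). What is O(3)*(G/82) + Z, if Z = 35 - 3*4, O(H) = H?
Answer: 1949/82 ≈ 23.768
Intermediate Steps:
Z = 23 (Z = 35 - 12 = 23)
G = 21 (G = (6*(½))*7 = 3*7 = 21)
O(3)*(G/82) + Z = 3*(21/82) + 23 = 63/82 + 23 = 1949/82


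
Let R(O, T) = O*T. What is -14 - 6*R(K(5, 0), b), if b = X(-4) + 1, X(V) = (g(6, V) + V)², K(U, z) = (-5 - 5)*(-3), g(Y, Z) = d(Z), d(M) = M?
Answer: -11714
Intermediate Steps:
g(Y, Z) = Z
K(U, z) = 30 (K(U, z) = -10*(-3) = 30)
X(V) = 4*V² (X(V) = (V + V)² = (2*V)² = 4*V²)
b = 65 (b = 4*(-4)² + 1 = 4*16 + 1 = 64 + 1 = 65)
-14 - 6*R(K(5, 0), b) = -14 - 180*65 = -14 - 6*1950 = -14 - 11700 = -11714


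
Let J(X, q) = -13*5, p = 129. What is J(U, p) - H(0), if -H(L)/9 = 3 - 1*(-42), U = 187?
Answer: 340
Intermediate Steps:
J(X, q) = -65
H(L) = -405 (H(L) = -9*(3 - 1*(-42)) = -9*(3 + 42) = -9*45 = -405)
J(U, p) - H(0) = -65 - 1*(-405) = -65 + 405 = 340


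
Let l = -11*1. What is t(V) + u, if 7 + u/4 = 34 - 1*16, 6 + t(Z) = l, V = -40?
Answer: 27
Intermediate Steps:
l = -11
t(Z) = -17 (t(Z) = -6 - 11 = -17)
u = 44 (u = -28 + 4*(34 - 1*16) = -28 + 4*(34 - 16) = -28 + 4*18 = -28 + 72 = 44)
t(V) + u = -17 + 44 = 27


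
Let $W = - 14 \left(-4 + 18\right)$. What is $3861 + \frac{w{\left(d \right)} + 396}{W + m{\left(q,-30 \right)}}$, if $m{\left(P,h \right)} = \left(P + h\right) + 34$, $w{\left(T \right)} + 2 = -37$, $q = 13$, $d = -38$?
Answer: $\frac{690762}{179} \approx 3859.0$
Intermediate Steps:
$w{\left(T \right)} = -39$ ($w{\left(T \right)} = -2 - 37 = -39$)
$W = -196$ ($W = \left(-14\right) 14 = -196$)
$m{\left(P,h \right)} = 34 + P + h$
$3861 + \frac{w{\left(d \right)} + 396}{W + m{\left(q,-30 \right)}} = 3861 + \frac{-39 + 396}{-196 + \left(34 + 13 - 30\right)} = 3861 + \frac{357}{-196 + 17} = 3861 + \frac{357}{-179} = 3861 + 357 \left(- \frac{1}{179}\right) = 3861 - \frac{357}{179} = \frac{690762}{179}$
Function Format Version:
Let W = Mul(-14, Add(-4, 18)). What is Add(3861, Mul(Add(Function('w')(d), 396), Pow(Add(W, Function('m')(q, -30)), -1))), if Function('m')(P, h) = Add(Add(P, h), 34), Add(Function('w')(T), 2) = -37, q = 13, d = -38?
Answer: Rational(690762, 179) ≈ 3859.0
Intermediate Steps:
Function('w')(T) = -39 (Function('w')(T) = Add(-2, -37) = -39)
W = -196 (W = Mul(-14, 14) = -196)
Function('m')(P, h) = Add(34, P, h)
Add(3861, Mul(Add(Function('w')(d), 396), Pow(Add(W, Function('m')(q, -30)), -1))) = Add(3861, Mul(Add(-39, 396), Pow(Add(-196, Add(34, 13, -30)), -1))) = Add(3861, Mul(357, Pow(Add(-196, 17), -1))) = Add(3861, Mul(357, Pow(-179, -1))) = Add(3861, Mul(357, Rational(-1, 179))) = Add(3861, Rational(-357, 179)) = Rational(690762, 179)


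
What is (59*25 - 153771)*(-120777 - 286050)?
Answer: 61958124792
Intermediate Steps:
(59*25 - 153771)*(-120777 - 286050) = (1475 - 153771)*(-406827) = -152296*(-406827) = 61958124792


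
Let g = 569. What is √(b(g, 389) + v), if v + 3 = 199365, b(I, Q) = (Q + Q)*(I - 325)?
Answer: √389194 ≈ 623.85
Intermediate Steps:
b(I, Q) = 2*Q*(-325 + I) (b(I, Q) = (2*Q)*(-325 + I) = 2*Q*(-325 + I))
v = 199362 (v = -3 + 199365 = 199362)
√(b(g, 389) + v) = √(2*389*(-325 + 569) + 199362) = √(2*389*244 + 199362) = √(189832 + 199362) = √389194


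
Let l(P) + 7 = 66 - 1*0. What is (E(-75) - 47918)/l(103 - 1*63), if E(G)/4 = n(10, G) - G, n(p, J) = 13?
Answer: -47566/59 ≈ -806.20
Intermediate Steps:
E(G) = 52 - 4*G (E(G) = 4*(13 - G) = 52 - 4*G)
l(P) = 59 (l(P) = -7 + (66 - 1*0) = -7 + (66 + 0) = -7 + 66 = 59)
(E(-75) - 47918)/l(103 - 1*63) = ((52 - 4*(-75)) - 47918)/59 = ((52 + 300) - 47918)*(1/59) = (352 - 47918)*(1/59) = -47566*1/59 = -47566/59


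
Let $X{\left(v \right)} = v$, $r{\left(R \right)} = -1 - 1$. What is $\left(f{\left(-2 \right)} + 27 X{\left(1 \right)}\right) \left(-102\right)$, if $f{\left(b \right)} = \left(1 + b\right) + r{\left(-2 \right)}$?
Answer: $-2448$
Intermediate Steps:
$r{\left(R \right)} = -2$ ($r{\left(R \right)} = -1 - 1 = -2$)
$f{\left(b \right)} = -1 + b$ ($f{\left(b \right)} = \left(1 + b\right) - 2 = -1 + b$)
$\left(f{\left(-2 \right)} + 27 X{\left(1 \right)}\right) \left(-102\right) = \left(\left(-1 - 2\right) + 27 \cdot 1\right) \left(-102\right) = \left(-3 + 27\right) \left(-102\right) = 24 \left(-102\right) = -2448$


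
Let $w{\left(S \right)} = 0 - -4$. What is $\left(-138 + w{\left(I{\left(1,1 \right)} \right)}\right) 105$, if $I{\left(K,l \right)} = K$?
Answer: $-14070$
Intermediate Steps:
$w{\left(S \right)} = 4$ ($w{\left(S \right)} = 0 + 4 = 4$)
$\left(-138 + w{\left(I{\left(1,1 \right)} \right)}\right) 105 = \left(-138 + 4\right) 105 = \left(-134\right) 105 = -14070$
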